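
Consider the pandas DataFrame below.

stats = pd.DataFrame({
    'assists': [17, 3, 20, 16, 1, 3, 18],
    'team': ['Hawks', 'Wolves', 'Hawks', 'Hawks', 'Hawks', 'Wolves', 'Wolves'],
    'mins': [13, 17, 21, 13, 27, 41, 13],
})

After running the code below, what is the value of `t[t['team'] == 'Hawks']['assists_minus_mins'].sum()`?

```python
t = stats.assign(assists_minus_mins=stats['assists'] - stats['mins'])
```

add column assists_minus_mins = stats['assists'] - stats['mins']:
   assists    team  mins  assists_minus_mins
0       17   Hawks    13                   4
1        3  Wolves    17                 -14
2       20   Hawks    21                  -1
3       16   Hawks    13                   3
4        1   Hawks    27                 -26
5        3  Wolves    41                 -38
6       18  Wolves    13                   5
filter rows where team == 'Hawks':
   assists   team  mins  assists_minus_mins
0       17  Hawks    13                   4
2       20  Hawks    21                  -1
3       16  Hawks    13                   3
4        1  Hawks    27                 -26
Finally, sum of column 'assists_minus_mins' = -20.

-20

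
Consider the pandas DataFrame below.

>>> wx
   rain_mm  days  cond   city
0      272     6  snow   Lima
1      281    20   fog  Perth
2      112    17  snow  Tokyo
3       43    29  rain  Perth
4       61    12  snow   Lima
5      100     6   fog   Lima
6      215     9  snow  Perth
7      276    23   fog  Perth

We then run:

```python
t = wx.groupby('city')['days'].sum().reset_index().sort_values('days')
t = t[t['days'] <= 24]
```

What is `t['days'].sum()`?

group by city, sum of days:
city
Lima     24
Perth    81
Tokyo    17
Name: days, dtype: int64
reset_index():
    city  days
0   Lima    24
1  Perth    81
2  Tokyo    17
sort by days:
    city  days
2  Tokyo    17
0   Lima    24
1  Perth    81
filter rows where days <= 24:
    city  days
2  Tokyo    17
0   Lima    24
Hence 41.

41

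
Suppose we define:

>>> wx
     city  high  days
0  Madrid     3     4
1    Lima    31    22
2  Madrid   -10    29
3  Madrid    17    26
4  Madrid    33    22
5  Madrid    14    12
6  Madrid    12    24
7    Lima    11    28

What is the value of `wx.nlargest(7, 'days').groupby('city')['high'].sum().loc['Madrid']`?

take 7 rows with largest days:
     city  high  days
2  Madrid   -10    29
7    Lima    11    28
3  Madrid    17    26
6  Madrid    12    24
1    Lima    31    22
4  Madrid    33    22
5  Madrid    14    12
group by city, sum of high:
city
Lima      42
Madrid    66
Name: high, dtype: int64

66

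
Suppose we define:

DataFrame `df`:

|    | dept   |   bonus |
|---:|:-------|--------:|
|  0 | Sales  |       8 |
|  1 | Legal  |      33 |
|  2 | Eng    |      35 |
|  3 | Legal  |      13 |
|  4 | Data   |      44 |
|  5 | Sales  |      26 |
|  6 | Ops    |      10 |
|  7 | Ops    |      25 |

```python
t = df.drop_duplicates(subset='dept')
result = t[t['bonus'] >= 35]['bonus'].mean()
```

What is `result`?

drop duplicate dept (keep=first):
    dept  bonus
0  Sales      8
1  Legal     33
2    Eng     35
4   Data     44
6    Ops     10
filter rows where bonus >= 35:
   dept  bonus
2   Eng     35
4  Data     44
Finally, mean of column 'bonus' = 39.5.

39.5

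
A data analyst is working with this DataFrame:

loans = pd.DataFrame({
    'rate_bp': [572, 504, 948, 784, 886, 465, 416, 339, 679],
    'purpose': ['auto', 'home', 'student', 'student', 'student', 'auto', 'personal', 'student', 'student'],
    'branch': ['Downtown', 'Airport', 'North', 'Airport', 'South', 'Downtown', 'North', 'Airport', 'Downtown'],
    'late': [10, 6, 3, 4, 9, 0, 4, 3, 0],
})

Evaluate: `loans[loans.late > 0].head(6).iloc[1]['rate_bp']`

504

filter rows where late > 0:
   rate_bp   purpose    branch  late
0      572      auto  Downtown    10
1      504      home   Airport     6
2      948   student     North     3
3      784   student   Airport     4
4      886   student     South     9
6      416  personal     North     4
7      339   student   Airport     3
take first 6 rows:
   rate_bp   purpose    branch  late
0      572      auto  Downtown    10
1      504      home   Airport     6
2      948   student     North     3
3      784   student   Airport     4
4      886   student     South     9
6      416  personal     North     4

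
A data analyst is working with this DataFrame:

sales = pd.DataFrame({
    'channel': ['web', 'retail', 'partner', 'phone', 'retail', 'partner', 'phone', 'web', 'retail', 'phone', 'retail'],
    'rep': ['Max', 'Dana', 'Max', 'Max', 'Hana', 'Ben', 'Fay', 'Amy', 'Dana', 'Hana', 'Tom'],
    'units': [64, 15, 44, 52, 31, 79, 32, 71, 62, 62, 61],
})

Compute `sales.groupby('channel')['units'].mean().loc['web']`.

group by channel, mean of units:
channel
partner    61.500000
phone      48.666667
retail     42.250000
web        67.500000
Name: units, dtype: float64
Then the value at index 'web': 67.5

67.5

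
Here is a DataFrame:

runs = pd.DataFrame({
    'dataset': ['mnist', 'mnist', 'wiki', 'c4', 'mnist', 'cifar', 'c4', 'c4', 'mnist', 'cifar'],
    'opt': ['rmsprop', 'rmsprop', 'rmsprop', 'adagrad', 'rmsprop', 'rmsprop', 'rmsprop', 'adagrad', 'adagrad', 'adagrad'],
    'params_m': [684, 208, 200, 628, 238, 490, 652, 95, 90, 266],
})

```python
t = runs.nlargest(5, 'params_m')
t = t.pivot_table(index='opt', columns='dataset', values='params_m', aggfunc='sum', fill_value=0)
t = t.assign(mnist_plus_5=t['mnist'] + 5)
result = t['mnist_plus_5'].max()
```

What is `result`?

take 5 rows with largest params_m:
  dataset      opt  params_m
0   mnist  rmsprop       684
6      c4  rmsprop       652
3      c4  adagrad       628
5   cifar  rmsprop       490
9   cifar  adagrad       266
pivot: rows=opt, cols=dataset, sum(params_m):
dataset   c4  cifar  mnist
opt                       
adagrad  628    266      0
rmsprop  652    490    684
add column mnist_plus_5 = t['mnist'] + 5:
dataset   c4  cifar  mnist  mnist_plus_5
opt                                     
adagrad  628    266      0             5
rmsprop  652    490    684           689
The max of column 'mnist_plus_5' is 689.

689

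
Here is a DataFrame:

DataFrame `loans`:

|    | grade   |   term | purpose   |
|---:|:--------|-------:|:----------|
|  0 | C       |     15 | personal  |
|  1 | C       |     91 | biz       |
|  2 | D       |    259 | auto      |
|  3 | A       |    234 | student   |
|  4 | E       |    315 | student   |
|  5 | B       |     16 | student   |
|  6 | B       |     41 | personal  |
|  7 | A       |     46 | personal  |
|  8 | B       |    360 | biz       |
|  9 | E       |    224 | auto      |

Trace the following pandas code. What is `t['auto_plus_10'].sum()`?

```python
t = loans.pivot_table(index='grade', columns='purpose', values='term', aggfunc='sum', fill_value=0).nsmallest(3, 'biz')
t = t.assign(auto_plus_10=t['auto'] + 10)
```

513

pivot: rows=grade, cols=purpose, sum(term):
purpose  auto  biz  personal  student
grade                                
A           0    0        46      234
B           0  360        41       16
C           0   91        15        0
D         259    0         0        0
E         224    0         0      315
take 3 rows with smallest biz:
purpose  auto  biz  personal  student
grade                                
A           0    0        46      234
D         259    0         0        0
E         224    0         0      315
add column auto_plus_10 = t['auto'] + 10:
purpose  auto  biz  personal  student  auto_plus_10
grade                                              
A           0    0        46      234            10
D         259    0         0        0           269
E         224    0         0      315           234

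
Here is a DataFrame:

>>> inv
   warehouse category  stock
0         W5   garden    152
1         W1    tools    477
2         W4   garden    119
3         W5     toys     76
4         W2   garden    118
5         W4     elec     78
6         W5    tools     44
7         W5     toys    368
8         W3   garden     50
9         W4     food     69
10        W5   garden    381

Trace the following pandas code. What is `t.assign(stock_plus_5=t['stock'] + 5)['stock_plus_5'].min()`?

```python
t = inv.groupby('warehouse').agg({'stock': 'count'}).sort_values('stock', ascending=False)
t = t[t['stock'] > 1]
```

group by warehouse, count of stock:
           stock
warehouse       
W1             1
W2             1
W3             1
W4             3
W5             5
sort by stock descending:
           stock
warehouse       
W5             5
W4             3
W1             1
W2             1
W3             1
filter rows where stock > 1:
           stock
warehouse       
W5             5
W4             3
add column stock_plus_5 = t['stock'] + 5:
           stock  stock_plus_5
warehouse                     
W5             5            10
W4             3             8
Hence 8.

8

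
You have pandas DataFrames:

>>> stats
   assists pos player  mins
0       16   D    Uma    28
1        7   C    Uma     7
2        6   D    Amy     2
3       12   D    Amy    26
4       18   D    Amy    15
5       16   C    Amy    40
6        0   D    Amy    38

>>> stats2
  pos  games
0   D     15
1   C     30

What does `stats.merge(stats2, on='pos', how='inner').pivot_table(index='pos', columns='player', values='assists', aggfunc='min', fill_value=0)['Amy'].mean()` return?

8.0

merge on 'pos' (how='inner') → 7 rows:
   assists pos player  mins  games
0       16   D    Uma    28     15
1        7   C    Uma     7     30
2        6   D    Amy     2     15
3       12   D    Amy    26     15
4       18   D    Amy    15     15
5       16   C    Amy    40     30
6        0   D    Amy    38     15
pivot: rows=pos, cols=player, min(assists):
player  Amy  Uma
pos             
C        16    7
D         0   16
Reading off the mean of column 'Amy', we get 8.0.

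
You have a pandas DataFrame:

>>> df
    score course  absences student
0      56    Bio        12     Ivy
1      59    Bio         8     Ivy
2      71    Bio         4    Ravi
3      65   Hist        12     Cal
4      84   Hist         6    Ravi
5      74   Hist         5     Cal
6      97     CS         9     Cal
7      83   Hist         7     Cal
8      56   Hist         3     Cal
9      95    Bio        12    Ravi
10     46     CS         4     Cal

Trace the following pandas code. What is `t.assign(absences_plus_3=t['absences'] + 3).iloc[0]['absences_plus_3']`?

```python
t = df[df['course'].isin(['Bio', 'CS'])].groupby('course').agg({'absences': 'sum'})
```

filter rows where course in ['Bio', 'CS']:
    score course  absences student
0      56    Bio        12     Ivy
1      59    Bio         8     Ivy
2      71    Bio         4    Ravi
6      97     CS         9     Cal
9      95    Bio        12    Ravi
10     46     CS         4     Cal
group by course, sum of absences:
        absences
course          
Bio           36
CS            13
add column absences_plus_3 = t['absences'] + 3:
        absences  absences_plus_3
course                           
Bio           36               39
CS            13               16
value at position 0, column 'absences_plus_3' → 39

39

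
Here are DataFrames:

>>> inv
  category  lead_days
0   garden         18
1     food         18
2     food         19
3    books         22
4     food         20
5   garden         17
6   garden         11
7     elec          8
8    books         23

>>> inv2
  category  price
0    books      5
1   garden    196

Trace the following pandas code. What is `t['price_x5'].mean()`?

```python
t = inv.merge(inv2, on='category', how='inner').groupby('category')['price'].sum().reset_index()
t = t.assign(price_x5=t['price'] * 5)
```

1495.0

merge on 'category' (how='inner') → 5 rows:
  category  lead_days  price
0   garden         18    196
1    books         22      5
2   garden         17    196
3   garden         11    196
4    books         23      5
group by category, sum of price:
category
books      10
garden    588
Name: price, dtype: int64
reset_index():
  category  price
0    books     10
1   garden    588
add column price_x5 = t['price'] * 5:
  category  price  price_x5
0    books     10        50
1   garden    588      2940
Reading off the mean of column 'price_x5', we get 1495.0.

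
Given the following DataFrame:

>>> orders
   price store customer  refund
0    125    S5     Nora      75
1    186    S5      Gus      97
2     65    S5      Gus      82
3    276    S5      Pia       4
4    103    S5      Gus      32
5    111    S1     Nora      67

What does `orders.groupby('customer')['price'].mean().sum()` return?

512.0

group by customer, mean of price:
customer
Gus     118.0
Nora    118.0
Pia     276.0
Name: price, dtype: float64
Finally, sum of the resulting series = 512.0.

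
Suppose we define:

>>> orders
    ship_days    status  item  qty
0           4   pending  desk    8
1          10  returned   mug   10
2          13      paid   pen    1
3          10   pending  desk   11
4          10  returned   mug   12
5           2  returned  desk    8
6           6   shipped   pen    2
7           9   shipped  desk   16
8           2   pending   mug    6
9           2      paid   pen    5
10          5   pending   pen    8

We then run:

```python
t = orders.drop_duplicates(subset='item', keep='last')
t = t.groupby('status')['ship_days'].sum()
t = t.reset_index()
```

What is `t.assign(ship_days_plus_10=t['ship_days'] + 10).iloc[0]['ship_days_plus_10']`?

drop duplicate item (keep=last):
    ship_days   status  item  qty
7           9  shipped  desk   16
8           2  pending   mug    6
10          5  pending   pen    8
group by status, sum of ship_days:
status
pending    7
shipped    9
Name: ship_days, dtype: int64
reset_index():
    status  ship_days
0  pending          7
1  shipped          9
add column ship_days_plus_10 = t['ship_days'] + 10:
    status  ship_days  ship_days_plus_10
0  pending          7                 17
1  shipped          9                 19

17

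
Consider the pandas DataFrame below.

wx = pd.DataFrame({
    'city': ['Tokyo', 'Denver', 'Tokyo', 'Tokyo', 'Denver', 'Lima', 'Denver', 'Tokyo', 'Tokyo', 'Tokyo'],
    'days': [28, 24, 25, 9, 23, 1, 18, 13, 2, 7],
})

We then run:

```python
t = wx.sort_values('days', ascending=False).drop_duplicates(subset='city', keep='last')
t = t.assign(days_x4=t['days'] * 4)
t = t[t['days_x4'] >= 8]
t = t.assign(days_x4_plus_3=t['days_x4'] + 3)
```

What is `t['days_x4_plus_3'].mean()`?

sort by days descending:
     city  days
0   Tokyo    28
2   Tokyo    25
1  Denver    24
4  Denver    23
6  Denver    18
7   Tokyo    13
3   Tokyo     9
9   Tokyo     7
8   Tokyo     2
5    Lima     1
drop duplicate city (keep=last):
     city  days
6  Denver    18
8   Tokyo     2
5    Lima     1
add column days_x4 = t['days'] * 4:
     city  days  days_x4
6  Denver    18       72
8   Tokyo     2        8
5    Lima     1        4
filter rows where days_x4 >= 8:
     city  days  days_x4
6  Denver    18       72
8   Tokyo     2        8
add column days_x4_plus_3 = t['days_x4'] + 3:
     city  days  days_x4  days_x4_plus_3
6  Denver    18       72              75
8   Tokyo     2        8              11
Hence 43.0.

43.0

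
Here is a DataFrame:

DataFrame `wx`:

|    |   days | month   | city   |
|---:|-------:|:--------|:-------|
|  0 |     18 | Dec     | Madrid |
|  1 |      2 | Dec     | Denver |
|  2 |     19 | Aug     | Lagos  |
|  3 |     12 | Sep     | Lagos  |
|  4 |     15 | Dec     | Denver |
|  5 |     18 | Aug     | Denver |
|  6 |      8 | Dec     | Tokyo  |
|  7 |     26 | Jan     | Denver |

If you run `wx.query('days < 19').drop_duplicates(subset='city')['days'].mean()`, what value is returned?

10.0

filter rows where days < 19:
   days month    city
0    18   Dec  Madrid
1     2   Dec  Denver
3    12   Sep   Lagos
4    15   Dec  Denver
5    18   Aug  Denver
6     8   Dec   Tokyo
drop duplicate city (keep=first):
   days month    city
0    18   Dec  Madrid
1     2   Dec  Denver
3    12   Sep   Lagos
6     8   Dec   Tokyo
So mean() = 10.0.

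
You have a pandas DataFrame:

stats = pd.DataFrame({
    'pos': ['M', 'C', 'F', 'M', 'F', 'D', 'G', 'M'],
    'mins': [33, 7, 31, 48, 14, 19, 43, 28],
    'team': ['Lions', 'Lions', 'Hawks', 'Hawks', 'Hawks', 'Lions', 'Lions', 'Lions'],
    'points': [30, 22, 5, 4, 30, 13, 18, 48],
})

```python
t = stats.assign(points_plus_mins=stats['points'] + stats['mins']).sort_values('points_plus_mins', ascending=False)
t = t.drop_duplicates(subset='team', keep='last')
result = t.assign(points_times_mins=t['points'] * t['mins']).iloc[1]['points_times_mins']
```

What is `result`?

add column points_plus_mins = stats['points'] + stats['mins']:
  pos  mins   team  points  points_plus_mins
0   M    33  Lions      30                63
1   C     7  Lions      22                29
2   F    31  Hawks       5                36
3   M    48  Hawks       4                52
4   F    14  Hawks      30                44
5   D    19  Lions      13                32
6   G    43  Lions      18                61
7   M    28  Lions      48                76
sort by points_plus_mins descending:
  pos  mins   team  points  points_plus_mins
7   M    28  Lions      48                76
0   M    33  Lions      30                63
6   G    43  Lions      18                61
3   M    48  Hawks       4                52
4   F    14  Hawks      30                44
2   F    31  Hawks       5                36
5   D    19  Lions      13                32
1   C     7  Lions      22                29
drop duplicate team (keep=last):
  pos  mins   team  points  points_plus_mins
2   F    31  Hawks       5                36
1   C     7  Lions      22                29
add column points_times_mins = t['points'] * t['mins']:
  pos  mins   team  points  points_plus_mins  points_times_mins
2   F    31  Hawks       5                36                155
1   C     7  Lions      22                29                154

154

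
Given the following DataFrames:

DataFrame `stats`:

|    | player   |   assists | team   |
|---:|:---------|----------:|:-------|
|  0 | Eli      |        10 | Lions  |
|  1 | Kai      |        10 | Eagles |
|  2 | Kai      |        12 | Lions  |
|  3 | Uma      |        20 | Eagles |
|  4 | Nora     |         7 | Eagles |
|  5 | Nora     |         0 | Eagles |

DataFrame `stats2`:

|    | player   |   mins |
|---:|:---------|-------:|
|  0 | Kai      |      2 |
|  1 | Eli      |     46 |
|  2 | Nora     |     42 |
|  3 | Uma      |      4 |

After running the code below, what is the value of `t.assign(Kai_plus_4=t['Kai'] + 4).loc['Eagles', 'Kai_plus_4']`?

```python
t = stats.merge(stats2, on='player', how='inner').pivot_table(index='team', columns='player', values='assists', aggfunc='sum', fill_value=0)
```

14

merge on 'player' (how='inner') → 6 rows:
  player  assists    team  mins
0    Eli       10   Lions    46
1    Kai       10  Eagles     2
2    Kai       12   Lions     2
3    Uma       20  Eagles     4
4   Nora        7  Eagles    42
5   Nora        0  Eagles    42
pivot: rows=team, cols=player, sum(assists):
player  Eli  Kai  Nora  Uma
team                       
Eagles    0   10     7   20
Lions    10   12     0    0
add column Kai_plus_4 = t['Kai'] + 4:
player  Eli  Kai  Nora  Uma  Kai_plus_4
team                                   
Eagles    0   10     7   20          14
Lions    10   12     0    0          16
Reading off the value at row 'Eagles', column 'Kai_plus_4', we get 14.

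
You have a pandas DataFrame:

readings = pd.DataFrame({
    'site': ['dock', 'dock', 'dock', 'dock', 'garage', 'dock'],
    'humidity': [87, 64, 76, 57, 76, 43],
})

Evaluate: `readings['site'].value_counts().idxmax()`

dock

value_counts of site:
site
dock      5
garage    1
Name: count, dtype: int64
Then the label with the largest value: dock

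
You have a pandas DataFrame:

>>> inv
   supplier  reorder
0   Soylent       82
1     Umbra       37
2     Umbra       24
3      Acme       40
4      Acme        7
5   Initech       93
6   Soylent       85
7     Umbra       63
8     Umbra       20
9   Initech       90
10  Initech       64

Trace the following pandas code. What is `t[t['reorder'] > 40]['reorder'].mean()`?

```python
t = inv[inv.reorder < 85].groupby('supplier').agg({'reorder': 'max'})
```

69.6666666667

filter rows where reorder < 85:
   supplier  reorder
0   Soylent       82
1     Umbra       37
2     Umbra       24
3      Acme       40
4      Acme        7
7     Umbra       63
8     Umbra       20
10  Initech       64
group by supplier, max of reorder:
          reorder
supplier         
Acme           40
Initech        64
Soylent        82
Umbra          63
filter rows where reorder > 40:
          reorder
supplier         
Initech        64
Soylent        82
Umbra          63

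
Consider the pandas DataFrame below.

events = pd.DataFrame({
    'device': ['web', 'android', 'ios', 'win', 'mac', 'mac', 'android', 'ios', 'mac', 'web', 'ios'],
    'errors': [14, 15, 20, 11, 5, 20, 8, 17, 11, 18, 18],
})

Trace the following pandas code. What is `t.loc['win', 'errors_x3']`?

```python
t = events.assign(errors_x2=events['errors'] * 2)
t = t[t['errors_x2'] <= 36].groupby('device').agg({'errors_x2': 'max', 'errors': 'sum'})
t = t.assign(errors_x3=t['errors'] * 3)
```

add column errors_x2 = events['errors'] * 2:
     device  errors  errors_x2
0       web      14         28
1   android      15         30
2       ios      20         40
3       win      11         22
4       mac       5         10
5       mac      20         40
6   android       8         16
7       ios      17         34
8       mac      11         22
9       web      18         36
10      ios      18         36
filter rows where errors_x2 <= 36:
     device  errors  errors_x2
0       web      14         28
1   android      15         30
3       win      11         22
4       mac       5         10
6   android       8         16
7       ios      17         34
8       mac      11         22
9       web      18         36
10      ios      18         36
group by device: max(errors_x2), sum(errors):
         errors_x2  errors
device                    
android         30      23
ios             36      35
mac             22      16
web             36      32
win             22      11
add column errors_x3 = t['errors'] * 3:
         errors_x2  errors  errors_x3
device                               
android         30      23         69
ios             36      35        105
mac             22      16         48
web             36      32         96
win             22      11         33
Taking the value at row 'win', column 'errors_x3' gives 33.

33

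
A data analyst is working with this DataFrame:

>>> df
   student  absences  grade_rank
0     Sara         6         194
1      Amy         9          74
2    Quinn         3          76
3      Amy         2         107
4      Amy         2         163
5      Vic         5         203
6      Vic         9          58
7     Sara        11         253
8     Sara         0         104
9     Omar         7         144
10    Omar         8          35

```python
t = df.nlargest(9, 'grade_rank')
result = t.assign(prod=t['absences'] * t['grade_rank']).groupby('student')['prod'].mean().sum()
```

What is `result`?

take 9 rows with largest grade_rank:
  student  absences  grade_rank
7    Sara        11         253
5     Vic         5         203
0    Sara         6         194
4     Amy         2         163
9    Omar         7         144
3     Amy         2         107
8    Sara         0         104
2   Quinn         3          76
1     Amy         9          74
add column prod = t['absences'] * t['grade_rank']:
  student  absences  grade_rank  prod
7    Sara        11         253  2783
5     Vic         5         203  1015
0    Sara         6         194  1164
4     Amy         2         163   326
9    Omar         7         144  1008
3     Amy         2         107   214
8    Sara         0         104     0
2   Quinn         3          76   228
1     Amy         9          74   666
group by student, mean of prod:
student
Amy       402.000000
Omar     1008.000000
Quinn     228.000000
Sara     1315.666667
Vic      1015.000000
Name: prod, dtype: float64

3968.66666667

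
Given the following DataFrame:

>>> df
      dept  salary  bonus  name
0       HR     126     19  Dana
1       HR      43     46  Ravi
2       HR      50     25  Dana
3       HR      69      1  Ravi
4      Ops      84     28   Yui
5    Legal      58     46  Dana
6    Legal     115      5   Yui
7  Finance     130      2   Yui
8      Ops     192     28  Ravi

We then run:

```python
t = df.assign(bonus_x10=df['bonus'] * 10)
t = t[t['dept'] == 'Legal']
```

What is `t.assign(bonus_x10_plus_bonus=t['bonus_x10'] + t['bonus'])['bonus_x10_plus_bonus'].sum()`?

add column bonus_x10 = df['bonus'] * 10:
      dept  salary  bonus  name  bonus_x10
0       HR     126     19  Dana        190
1       HR      43     46  Ravi        460
2       HR      50     25  Dana        250
3       HR      69      1  Ravi         10
4      Ops      84     28   Yui        280
5    Legal      58     46  Dana        460
6    Legal     115      5   Yui         50
7  Finance     130      2   Yui         20
8      Ops     192     28  Ravi        280
filter rows where dept == 'Legal':
    dept  salary  bonus  name  bonus_x10
5  Legal      58     46  Dana        460
6  Legal     115      5   Yui         50
add column bonus_x10_plus_bonus = t['bonus_x10'] + t['bonus']:
    dept  salary  bonus  name  bonus_x10  bonus_x10_plus_bonus
5  Legal      58     46  Dana        460                   506
6  Legal     115      5   Yui         50                    55
Reading off the sum of column 'bonus_x10_plus_bonus', we get 561.

561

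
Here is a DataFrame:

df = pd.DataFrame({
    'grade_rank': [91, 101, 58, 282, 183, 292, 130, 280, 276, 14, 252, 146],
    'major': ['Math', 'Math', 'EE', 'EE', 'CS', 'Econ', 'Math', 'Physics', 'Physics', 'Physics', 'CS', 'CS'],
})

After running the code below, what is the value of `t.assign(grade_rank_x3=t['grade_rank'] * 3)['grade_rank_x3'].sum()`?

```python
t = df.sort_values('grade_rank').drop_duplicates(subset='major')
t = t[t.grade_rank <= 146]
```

sort by grade_rank:
    grade_rank    major
9           14  Physics
2           58       EE
0           91     Math
1          101     Math
6          130     Math
11         146       CS
4          183       CS
10         252       CS
8          276  Physics
7          280  Physics
3          282       EE
5          292     Econ
drop duplicate major (keep=first):
    grade_rank    major
9           14  Physics
2           58       EE
0           91     Math
11         146       CS
5          292     Econ
filter rows where grade_rank <= 146:
    grade_rank    major
9           14  Physics
2           58       EE
0           91     Math
11         146       CS
add column grade_rank_x3 = t['grade_rank'] * 3:
    grade_rank    major  grade_rank_x3
9           14  Physics             42
2           58       EE            174
0           91     Math            273
11         146       CS            438
Then the sum of column 'grade_rank_x3': 927

927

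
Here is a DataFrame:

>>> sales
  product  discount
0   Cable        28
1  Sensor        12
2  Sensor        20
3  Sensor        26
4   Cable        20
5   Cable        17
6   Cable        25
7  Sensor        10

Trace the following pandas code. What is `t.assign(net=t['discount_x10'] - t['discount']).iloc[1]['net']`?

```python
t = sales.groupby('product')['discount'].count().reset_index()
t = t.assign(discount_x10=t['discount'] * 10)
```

36

group by product, count of discount:
product
Cable     4
Sensor    4
Name: discount, dtype: int64
reset_index():
  product  discount
0   Cable         4
1  Sensor         4
add column discount_x10 = t['discount'] * 10:
  product  discount  discount_x10
0   Cable         4            40
1  Sensor         4            40
add column net = t['discount_x10'] - t['discount']:
  product  discount  discount_x10  net
0   Cable         4            40   36
1  Sensor         4            40   36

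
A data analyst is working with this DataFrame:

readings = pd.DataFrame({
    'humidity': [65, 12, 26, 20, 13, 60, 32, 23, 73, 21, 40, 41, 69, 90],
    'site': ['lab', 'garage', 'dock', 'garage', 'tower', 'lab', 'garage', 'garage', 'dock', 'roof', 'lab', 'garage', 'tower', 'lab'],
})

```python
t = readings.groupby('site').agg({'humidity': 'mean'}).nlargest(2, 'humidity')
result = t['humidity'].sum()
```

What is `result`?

group by site, mean of humidity:
        humidity
site            
dock       49.50
garage     25.60
lab        63.75
roof       21.00
tower      41.00
take 2 rows with largest humidity:
      humidity
site          
lab      63.75
dock     49.50
Taking the sum of column 'humidity' gives 113.25.

113.25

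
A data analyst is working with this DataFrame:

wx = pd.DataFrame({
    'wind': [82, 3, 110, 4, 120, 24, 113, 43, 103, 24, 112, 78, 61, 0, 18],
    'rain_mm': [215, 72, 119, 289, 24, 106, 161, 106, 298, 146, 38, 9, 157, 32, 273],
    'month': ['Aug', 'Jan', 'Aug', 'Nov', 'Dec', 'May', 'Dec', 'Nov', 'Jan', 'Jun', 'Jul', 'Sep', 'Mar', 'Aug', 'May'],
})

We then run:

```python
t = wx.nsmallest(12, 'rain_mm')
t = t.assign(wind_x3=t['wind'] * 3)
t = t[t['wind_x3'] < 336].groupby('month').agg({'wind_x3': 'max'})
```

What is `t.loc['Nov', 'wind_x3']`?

129

take 12 rows with smallest rain_mm:
    wind  rain_mm month
11    78        9   Sep
4    120       24   Dec
13     0       32   Aug
10   112       38   Jul
1      3       72   Jan
5     24      106   May
7     43      106   Nov
2    110      119   Aug
9     24      146   Jun
12    61      157   Mar
6    113      161   Dec
0     82      215   Aug
add column wind_x3 = t['wind'] * 3:
    wind  rain_mm month  wind_x3
11    78        9   Sep      234
4    120       24   Dec      360
13     0       32   Aug        0
10   112       38   Jul      336
1      3       72   Jan        9
5     24      106   May       72
7     43      106   Nov      129
2    110      119   Aug      330
9     24      146   Jun       72
12    61      157   Mar      183
6    113      161   Dec      339
0     82      215   Aug      246
filter rows where wind_x3 < 336:
    wind  rain_mm month  wind_x3
11    78        9   Sep      234
13     0       32   Aug        0
1      3       72   Jan        9
5     24      106   May       72
7     43      106   Nov      129
2    110      119   Aug      330
9     24      146   Jun       72
12    61      157   Mar      183
0     82      215   Aug      246
group by month, max of wind_x3:
       wind_x3
month         
Aug        330
Jan          9
Jun         72
Mar        183
May         72
Nov        129
Sep        234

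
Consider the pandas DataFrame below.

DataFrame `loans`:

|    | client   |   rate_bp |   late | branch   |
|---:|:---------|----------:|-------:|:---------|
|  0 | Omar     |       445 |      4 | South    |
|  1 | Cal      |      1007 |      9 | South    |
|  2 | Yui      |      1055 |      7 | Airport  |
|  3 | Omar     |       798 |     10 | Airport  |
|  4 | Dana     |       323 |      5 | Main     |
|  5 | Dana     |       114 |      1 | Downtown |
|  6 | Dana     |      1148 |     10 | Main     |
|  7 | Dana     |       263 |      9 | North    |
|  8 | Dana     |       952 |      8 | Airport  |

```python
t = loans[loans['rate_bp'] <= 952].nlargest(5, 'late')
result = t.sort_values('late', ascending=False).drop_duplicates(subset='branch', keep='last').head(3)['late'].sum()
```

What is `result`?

22

filter rows where rate_bp <= 952:
  client  rate_bp  late    branch
0   Omar      445     4     South
3   Omar      798    10   Airport
4   Dana      323     5      Main
5   Dana      114     1  Downtown
7   Dana      263     9     North
8   Dana      952     8   Airport
take 5 rows with largest late:
  client  rate_bp  late   branch
3   Omar      798    10  Airport
7   Dana      263     9    North
8   Dana      952     8  Airport
4   Dana      323     5     Main
0   Omar      445     4    South
sort by late descending:
  client  rate_bp  late   branch
3   Omar      798    10  Airport
7   Dana      263     9    North
8   Dana      952     8  Airport
4   Dana      323     5     Main
0   Omar      445     4    South
drop duplicate branch (keep=last):
  client  rate_bp  late   branch
7   Dana      263     9    North
8   Dana      952     8  Airport
4   Dana      323     5     Main
0   Omar      445     4    South
take first 3 rows:
  client  rate_bp  late   branch
7   Dana      263     9    North
8   Dana      952     8  Airport
4   Dana      323     5     Main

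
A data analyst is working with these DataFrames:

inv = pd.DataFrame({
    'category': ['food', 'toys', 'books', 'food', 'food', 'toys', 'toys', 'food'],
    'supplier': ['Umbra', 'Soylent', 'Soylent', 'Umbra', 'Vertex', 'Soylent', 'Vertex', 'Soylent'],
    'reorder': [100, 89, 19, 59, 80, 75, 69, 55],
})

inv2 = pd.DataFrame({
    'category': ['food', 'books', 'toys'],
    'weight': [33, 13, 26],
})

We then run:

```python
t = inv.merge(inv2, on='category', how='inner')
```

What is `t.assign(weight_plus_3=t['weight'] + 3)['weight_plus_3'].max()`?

merge on 'category' (how='inner') → 8 rows:
  category supplier  reorder  weight
0     food    Umbra      100      33
1     toys  Soylent       89      26
2    books  Soylent       19      13
3     food    Umbra       59      33
4     food   Vertex       80      33
5     toys  Soylent       75      26
6     toys   Vertex       69      26
7     food  Soylent       55      33
add column weight_plus_3 = t['weight'] + 3:
  category supplier  reorder  weight  weight_plus_3
0     food    Umbra      100      33             36
1     toys  Soylent       89      26             29
2    books  Soylent       19      13             16
3     food    Umbra       59      33             36
4     food   Vertex       80      33             36
5     toys  Soylent       75      26             29
6     toys   Vertex       69      26             29
7     food  Soylent       55      33             36
Taking the max of column 'weight_plus_3' gives 36.

36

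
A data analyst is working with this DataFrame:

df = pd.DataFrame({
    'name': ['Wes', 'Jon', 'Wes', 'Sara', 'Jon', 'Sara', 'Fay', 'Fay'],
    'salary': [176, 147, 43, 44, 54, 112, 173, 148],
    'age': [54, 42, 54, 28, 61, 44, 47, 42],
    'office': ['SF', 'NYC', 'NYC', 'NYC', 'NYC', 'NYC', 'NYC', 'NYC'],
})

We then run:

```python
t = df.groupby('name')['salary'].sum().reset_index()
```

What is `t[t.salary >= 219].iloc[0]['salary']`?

321

group by name, sum of salary:
name
Fay     321
Jon     201
Sara    156
Wes     219
Name: salary, dtype: int64
reset_index():
   name  salary
0   Fay     321
1   Jon     201
2  Sara     156
3   Wes     219
filter rows where salary >= 219:
  name  salary
0  Fay     321
3  Wes     219
Then the value at position 0, column 'salary': 321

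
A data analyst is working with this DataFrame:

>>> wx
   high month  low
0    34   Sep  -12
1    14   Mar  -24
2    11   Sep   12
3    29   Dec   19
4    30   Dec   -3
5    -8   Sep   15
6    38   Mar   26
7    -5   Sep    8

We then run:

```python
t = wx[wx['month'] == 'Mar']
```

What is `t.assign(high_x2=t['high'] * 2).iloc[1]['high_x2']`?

filter rows where month == 'Mar':
   high month  low
1    14   Mar  -24
6    38   Mar   26
add column high_x2 = t['high'] * 2:
   high month  low  high_x2
1    14   Mar  -24       28
6    38   Mar   26       76

76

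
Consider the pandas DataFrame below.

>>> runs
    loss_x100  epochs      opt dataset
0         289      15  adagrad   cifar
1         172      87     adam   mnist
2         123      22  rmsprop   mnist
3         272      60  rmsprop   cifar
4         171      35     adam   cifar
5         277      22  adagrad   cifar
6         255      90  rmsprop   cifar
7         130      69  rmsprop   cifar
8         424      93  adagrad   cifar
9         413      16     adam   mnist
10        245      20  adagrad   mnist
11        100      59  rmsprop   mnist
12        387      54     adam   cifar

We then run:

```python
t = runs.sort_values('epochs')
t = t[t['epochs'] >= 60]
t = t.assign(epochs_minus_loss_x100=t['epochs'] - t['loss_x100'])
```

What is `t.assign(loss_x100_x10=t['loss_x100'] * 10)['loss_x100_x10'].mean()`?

sort by epochs:
    loss_x100  epochs      opt dataset
0         289      15  adagrad   cifar
9         413      16     adam   mnist
10        245      20  adagrad   mnist
2         123      22  rmsprop   mnist
5         277      22  adagrad   cifar
4         171      35     adam   cifar
12        387      54     adam   cifar
11        100      59  rmsprop   mnist
3         272      60  rmsprop   cifar
7         130      69  rmsprop   cifar
1         172      87     adam   mnist
6         255      90  rmsprop   cifar
8         424      93  adagrad   cifar
filter rows where epochs >= 60:
   loss_x100  epochs      opt dataset
3        272      60  rmsprop   cifar
7        130      69  rmsprop   cifar
1        172      87     adam   mnist
6        255      90  rmsprop   cifar
8        424      93  adagrad   cifar
add column epochs_minus_loss_x100 = t['epochs'] - t['loss_x100']:
   loss_x100  epochs      opt dataset  epochs_minus_loss_x100
3        272      60  rmsprop   cifar                    -212
7        130      69  rmsprop   cifar                     -61
1        172      87     adam   mnist                     -85
6        255      90  rmsprop   cifar                    -165
8        424      93  adagrad   cifar                    -331
add column loss_x100_x10 = t['loss_x100'] * 10:
   loss_x100  epochs      opt dataset  epochs_minus_loss_x100  loss_x100_x10
3        272      60  rmsprop   cifar                    -212           2720
7        130      69  rmsprop   cifar                     -61           1300
1        172      87     adam   mnist                     -85           1720
6        255      90  rmsprop   cifar                    -165           2550
8        424      93  adagrad   cifar                    -331           4240
mean of column 'loss_x100_x10' → 2506.0

2506.0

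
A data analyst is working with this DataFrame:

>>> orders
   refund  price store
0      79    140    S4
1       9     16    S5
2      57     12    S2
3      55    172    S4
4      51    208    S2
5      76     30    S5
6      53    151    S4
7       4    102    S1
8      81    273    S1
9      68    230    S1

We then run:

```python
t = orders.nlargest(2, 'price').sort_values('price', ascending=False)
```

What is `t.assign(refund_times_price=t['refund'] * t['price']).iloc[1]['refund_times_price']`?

15640

take 2 rows with largest price:
   refund  price store
8      81    273    S1
9      68    230    S1
sort by price descending:
   refund  price store
8      81    273    S1
9      68    230    S1
add column refund_times_price = t['refund'] * t['price']:
   refund  price store  refund_times_price
8      81    273    S1               22113
9      68    230    S1               15640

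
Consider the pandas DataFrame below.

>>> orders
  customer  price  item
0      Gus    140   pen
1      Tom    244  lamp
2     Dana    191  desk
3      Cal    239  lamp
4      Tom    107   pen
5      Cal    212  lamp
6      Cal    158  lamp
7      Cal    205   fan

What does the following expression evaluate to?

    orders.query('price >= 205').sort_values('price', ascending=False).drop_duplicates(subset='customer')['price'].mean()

filter rows where price >= 205:
  customer  price  item
1      Tom    244  lamp
3      Cal    239  lamp
5      Cal    212  lamp
7      Cal    205   fan
sort by price descending:
  customer  price  item
1      Tom    244  lamp
3      Cal    239  lamp
5      Cal    212  lamp
7      Cal    205   fan
drop duplicate customer (keep=first):
  customer  price  item
1      Tom    244  lamp
3      Cal    239  lamp

241.5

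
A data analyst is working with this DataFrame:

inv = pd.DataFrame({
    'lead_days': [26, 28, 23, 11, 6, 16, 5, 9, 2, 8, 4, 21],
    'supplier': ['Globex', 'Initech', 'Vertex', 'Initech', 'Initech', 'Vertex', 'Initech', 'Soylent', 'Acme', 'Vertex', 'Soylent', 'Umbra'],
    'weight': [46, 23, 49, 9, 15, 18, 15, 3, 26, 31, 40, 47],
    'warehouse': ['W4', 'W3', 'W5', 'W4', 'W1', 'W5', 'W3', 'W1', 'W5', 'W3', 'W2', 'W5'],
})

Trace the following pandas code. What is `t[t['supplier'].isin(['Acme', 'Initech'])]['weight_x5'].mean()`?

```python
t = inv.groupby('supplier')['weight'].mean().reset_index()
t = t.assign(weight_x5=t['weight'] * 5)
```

group by supplier, mean of weight:
supplier
Acme       26.000000
Globex     46.000000
Initech    15.500000
Soylent    21.500000
Umbra      47.000000
Vertex     32.666667
Name: weight, dtype: float64
reset_index():
  supplier     weight
0     Acme  26.000000
1   Globex  46.000000
2  Initech  15.500000
3  Soylent  21.500000
4    Umbra  47.000000
5   Vertex  32.666667
add column weight_x5 = t['weight'] * 5:
  supplier     weight   weight_x5
0     Acme  26.000000  130.000000
1   Globex  46.000000  230.000000
2  Initech  15.500000   77.500000
3  Soylent  21.500000  107.500000
4    Umbra  47.000000  235.000000
5   Vertex  32.666667  163.333333
filter rows where supplier in ['Acme', 'Initech']:
  supplier  weight  weight_x5
0     Acme    26.0      130.0
2  Initech    15.5       77.5
Finally, mean of column 'weight_x5' = 103.75.

103.75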